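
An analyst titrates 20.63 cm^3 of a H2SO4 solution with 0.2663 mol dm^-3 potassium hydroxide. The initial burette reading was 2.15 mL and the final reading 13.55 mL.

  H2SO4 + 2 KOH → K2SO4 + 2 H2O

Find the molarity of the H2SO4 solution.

n(KOH) = 0.01140 L × 0.2663 mol/L = 3.036 × 10^-3 mol
From the 1:2 mole ratio, n(H2SO4) = 1/2 × 3.036 × 10^-3 = 1.518 × 10^-3 mol
[H2SO4] = 1.518 × 10^-3 mol / 0.02063 L = 0.07358 mol/L

0.07358 mol/L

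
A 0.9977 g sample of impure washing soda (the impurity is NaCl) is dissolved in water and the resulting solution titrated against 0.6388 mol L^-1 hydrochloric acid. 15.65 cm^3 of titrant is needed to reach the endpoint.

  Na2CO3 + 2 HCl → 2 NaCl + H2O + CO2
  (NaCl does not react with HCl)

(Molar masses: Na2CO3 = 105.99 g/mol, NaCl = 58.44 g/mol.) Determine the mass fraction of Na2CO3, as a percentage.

n(HCl) = 0.01565 × 0.6388 = 9.997 × 10^-3 mol
Let x = n(Na2CO3), y = n(NaCl).
Titrant: 2x = 9.997 × 10^-3;  mass: 105.99x + 58.44y = 0.9977
Solving, x = 4.999 × 10^-3 mol, y = 8.006 × 10^-3 mol
mass of Na2CO3 = 4.999 × 10^-3 × 105.99 = 0.5298 g
% Na2CO3 = 0.5298 / 0.9977 × 100 = 53.10 %

53.10 %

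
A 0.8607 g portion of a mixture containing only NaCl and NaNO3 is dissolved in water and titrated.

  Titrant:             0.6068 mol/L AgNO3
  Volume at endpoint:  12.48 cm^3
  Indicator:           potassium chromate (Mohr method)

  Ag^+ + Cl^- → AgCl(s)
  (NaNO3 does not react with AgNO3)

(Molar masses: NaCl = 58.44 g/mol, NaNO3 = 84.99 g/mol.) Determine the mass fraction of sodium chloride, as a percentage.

n(AgNO3) = 0.01248 × 0.6068 = 7.573 × 10^-3 mol
Let x = n(NaCl), y = n(NaNO3).
Titrant: 1x = 7.573 × 10^-3;  mass: 58.44x + 84.99y = 0.8607
Solving, x = 7.573 × 10^-3 mol, y = 4.920 × 10^-3 mol
mass of NaCl = 7.573 × 10^-3 × 58.44 = 0.4426 g
% NaCl = 0.4426 / 0.8607 × 100 = 51.42 %

51.42 %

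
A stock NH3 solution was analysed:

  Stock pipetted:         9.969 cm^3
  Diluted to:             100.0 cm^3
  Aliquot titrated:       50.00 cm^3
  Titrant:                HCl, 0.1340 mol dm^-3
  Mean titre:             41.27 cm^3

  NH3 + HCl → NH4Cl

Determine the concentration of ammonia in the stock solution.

1.109 mol/L

n(HCl) = 0.04127 × 0.1340 = 5.530 × 10^-3 mol
n(NH3) in the aliquot = 5.530 × 10^-3 mol (1:1 ratio)
[NH3]_dilute = 5.530 × 10^-3 / 0.05000 = 0.1106 mol/L
Dilution factor = 100.0 / 9.969 = 10.03
[NH3]_stock = 0.1106 × 10.03 = 1.109 mol/L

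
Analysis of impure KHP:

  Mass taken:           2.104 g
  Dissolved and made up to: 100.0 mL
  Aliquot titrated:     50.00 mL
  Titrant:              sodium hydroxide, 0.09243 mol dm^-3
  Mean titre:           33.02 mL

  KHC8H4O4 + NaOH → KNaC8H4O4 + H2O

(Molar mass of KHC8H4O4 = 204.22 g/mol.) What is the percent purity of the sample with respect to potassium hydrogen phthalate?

n(NaOH) per titration = 0.03302 × 0.09243 = 3.052 × 10^-3 mol
n(KHC8H4O4) in each aliquot = 3.052 × 10^-3 mol (1:1 ratio)
n(KHC8H4O4) in the whole flask = 3.052 × 10^-3 × 100.0/50.00 = 6.104 × 10^-3 mol
mass of KHC8H4O4 = 6.104 × 10^-3 × 204.22 = 1.247 g
% KHC8H4O4 = 1.247 / 2.104 × 100 = 59.25 %

59.25 %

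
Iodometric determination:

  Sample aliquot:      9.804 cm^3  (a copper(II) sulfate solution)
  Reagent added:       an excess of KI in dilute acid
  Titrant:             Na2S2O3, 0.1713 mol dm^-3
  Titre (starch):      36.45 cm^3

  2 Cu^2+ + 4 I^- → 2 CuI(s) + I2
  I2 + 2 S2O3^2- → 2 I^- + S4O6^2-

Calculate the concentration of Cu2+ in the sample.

0.6369 mol/L

n(S2O3^2-) = 0.03645 × 0.1713 = 6.244 × 10^-3 mol
n(I2) = n(S2O3^2-)/2 = 3.122 × 10^-3 mol
From the 2:1 ratio, n(Cu2+) in the aliquot = 2/1 × 3.122 × 10^-3 = 6.244 × 10^-3 mol
[Cu2+] = 6.244 × 10^-3 / 0.009804 = 0.6369 mol/L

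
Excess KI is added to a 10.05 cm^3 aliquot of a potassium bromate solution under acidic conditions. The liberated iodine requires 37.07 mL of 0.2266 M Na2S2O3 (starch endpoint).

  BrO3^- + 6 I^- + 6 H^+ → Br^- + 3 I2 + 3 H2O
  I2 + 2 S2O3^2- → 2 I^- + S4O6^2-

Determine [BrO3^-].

n(S2O3^2-) = 0.03707 × 0.2266 = 8.400 × 10^-3 mol
n(I2) = n(S2O3^2-)/2 = 4.200 × 10^-3 mol
From the 1:3 ratio, n(BrO3^-) in the aliquot = 1/3 × 4.200 × 10^-3 = 1.400 × 10^-3 mol
[BrO3^-] = 1.400 × 10^-3 / 0.01005 = 0.1393 mol/L

0.1393 M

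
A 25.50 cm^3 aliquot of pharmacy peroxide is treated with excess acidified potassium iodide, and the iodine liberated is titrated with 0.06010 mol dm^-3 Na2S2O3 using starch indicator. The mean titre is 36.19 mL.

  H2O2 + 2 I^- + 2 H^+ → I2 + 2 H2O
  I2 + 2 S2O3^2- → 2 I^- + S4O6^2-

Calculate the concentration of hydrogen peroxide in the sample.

0.04265 mol/L

n(S2O3^2-) = 0.03619 × 0.06010 = 2.175 × 10^-3 mol
n(I2) = n(S2O3^2-)/2 = 1.088 × 10^-3 mol
n(H2O2) in the aliquot = 1.088 × 10^-3 mol (1:1 ratio)
[H2O2] = 1.088 × 10^-3 / 0.02550 = 0.04265 mol/L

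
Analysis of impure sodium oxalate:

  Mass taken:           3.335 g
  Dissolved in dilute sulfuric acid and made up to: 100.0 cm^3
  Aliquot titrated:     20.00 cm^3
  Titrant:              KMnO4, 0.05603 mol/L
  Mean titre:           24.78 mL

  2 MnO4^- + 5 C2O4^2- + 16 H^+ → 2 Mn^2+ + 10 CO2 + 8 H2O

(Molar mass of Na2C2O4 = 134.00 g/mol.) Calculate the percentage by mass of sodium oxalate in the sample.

n(KMnO4) per titration = 0.02478 × 0.05603 = 1.388 × 10^-3 mol
From the 5:2 ratio, n(Na2C2O4) in each aliquot = 5/2 × 1.388 × 10^-3 = 3.471 × 10^-3 mol
n(Na2C2O4) in the whole flask = 3.471 × 10^-3 × 100.0/20.00 = 0.01736 mol
mass of Na2C2O4 = 0.01736 × 134.00 = 2.326 g
% Na2C2O4 = 2.326 / 3.335 × 100 = 69.73 %

69.73 %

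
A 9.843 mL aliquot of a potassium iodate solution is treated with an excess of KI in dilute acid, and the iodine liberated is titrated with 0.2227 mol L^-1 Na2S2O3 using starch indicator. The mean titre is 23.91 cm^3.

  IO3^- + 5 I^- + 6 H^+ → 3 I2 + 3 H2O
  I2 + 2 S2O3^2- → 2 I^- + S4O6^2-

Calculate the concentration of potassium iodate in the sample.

n(S2O3^2-) = 0.02391 × 0.2227 = 5.325 × 10^-3 mol
n(I2) = n(S2O3^2-)/2 = 2.662 × 10^-3 mol
From the 1:3 ratio, n(IO3^-) in the aliquot = 1/3 × 2.662 × 10^-3 = 8.875 × 10^-4 mol
[IO3^-] = 8.875 × 10^-4 / 0.009843 = 0.09016 mol/L

0.09016 mol/L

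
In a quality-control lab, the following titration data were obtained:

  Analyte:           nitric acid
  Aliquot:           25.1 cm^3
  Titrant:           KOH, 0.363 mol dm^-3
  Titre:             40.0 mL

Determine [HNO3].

0.578 mol/L

HNO3 + KOH → KNO3 + H2O
n(KOH) = 0.0400 L × 0.363 mol/L = 0.0145 mol
n(HNO3) = 0.0145 mol (1:1 mole ratio)
[HNO3] = 0.0145 mol / 0.0251 L = 0.578 mol/L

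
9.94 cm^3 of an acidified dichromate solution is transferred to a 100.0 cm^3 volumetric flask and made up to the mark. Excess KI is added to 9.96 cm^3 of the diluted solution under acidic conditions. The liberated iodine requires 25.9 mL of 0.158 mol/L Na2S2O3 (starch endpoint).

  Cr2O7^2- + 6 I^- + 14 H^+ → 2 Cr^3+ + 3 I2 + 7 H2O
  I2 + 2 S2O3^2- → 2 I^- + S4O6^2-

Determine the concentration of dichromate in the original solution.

n(S2O3^2-) = 0.0259 × 0.158 = 4.09 × 10^-3 mol
n(I2) = n(S2O3^2-)/2 = 2.05 × 10^-3 mol
From the 1:3 ratio, n(Cr2O7^2-) in the aliquot = 1/3 × 2.05 × 10^-3 = 6.82 × 10^-4 mol
[Cr2O7^2-]_dilute = 6.82 × 10^-4 / 0.00996 = 0.0685 mol/L
[Cr2O7^2-]_original = 0.0685 × 100.0/9.94 = 0.689 mol/L

0.689 mol/L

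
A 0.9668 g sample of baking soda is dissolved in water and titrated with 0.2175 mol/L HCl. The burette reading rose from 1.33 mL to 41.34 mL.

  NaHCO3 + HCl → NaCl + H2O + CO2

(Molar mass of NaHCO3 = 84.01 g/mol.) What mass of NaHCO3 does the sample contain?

n(HCl) = 0.04001 L × 0.2175 mol/L = 8.702 × 10^-3 mol
n(NaHCO3) = 8.702 × 10^-3 mol (1:1 ratio)
mass of NaHCO3 = 8.702 × 10^-3 × 84.01 g/mol = 0.7311 g

0.7311 g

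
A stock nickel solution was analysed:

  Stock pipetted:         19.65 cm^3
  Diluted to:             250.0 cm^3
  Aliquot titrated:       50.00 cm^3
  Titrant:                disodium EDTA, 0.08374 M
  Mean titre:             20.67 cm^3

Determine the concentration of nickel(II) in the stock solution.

0.4404 M

Ni^2+ + EDTA^4- → [Ni(EDTA)]^2-
n(EDTA) = 0.02067 × 0.08374 = 1.731 × 10^-3 mol
n(Ni2+) in the aliquot = 1.731 × 10^-3 mol (1:1 ratio)
[Ni2+]_dilute = 1.731 × 10^-3 / 0.05000 = 0.03462 mol/L
Dilution factor = 250.0 / 19.65 = 12.72
[Ni2+]_stock = 0.03462 × 12.72 = 0.4404 mol/L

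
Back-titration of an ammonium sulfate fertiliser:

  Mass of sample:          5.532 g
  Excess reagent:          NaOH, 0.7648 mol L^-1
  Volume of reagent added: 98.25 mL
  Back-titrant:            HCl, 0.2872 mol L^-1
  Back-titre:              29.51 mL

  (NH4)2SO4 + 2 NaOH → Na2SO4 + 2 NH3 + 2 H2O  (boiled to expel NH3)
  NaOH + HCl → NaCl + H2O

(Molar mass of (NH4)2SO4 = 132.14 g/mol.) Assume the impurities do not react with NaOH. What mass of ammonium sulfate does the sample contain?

4.405 g

n(NaOH) added = 0.09825 × 0.7648 = 0.07514 mol
n(HCl) used in back-titration = 0.02951 × 0.2872 = 8.475 × 10^-3 mol
n(NaOH) left over = 8.475 × 10^-3 mol (1:1 ratio)
n(NaOH) consumed by analyte = 0.07514 − 8.475 × 10^-3 = 0.06667 mol
From the 1:2 ratio, n((NH4)2SO4) = 1/2 × 0.06667 = 0.03333 mol
mass of (NH4)2SO4 = 0.03333 × 132.14 = 4.405 g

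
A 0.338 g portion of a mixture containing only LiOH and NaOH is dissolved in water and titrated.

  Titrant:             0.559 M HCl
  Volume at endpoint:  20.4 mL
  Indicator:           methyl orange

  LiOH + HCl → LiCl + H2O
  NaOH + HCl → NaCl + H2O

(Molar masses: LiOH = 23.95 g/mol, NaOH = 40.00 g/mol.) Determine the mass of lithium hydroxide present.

0.176 g

n(HCl) = 0.0204 × 0.559 = 0.0114 mol
Let x = n(LiOH), y = n(NaOH).
Titrant: 1x + 1y = 0.0114;  mass: 23.95x + 40.00y = 0.338
Solving, x = 7.36 × 10^-3 mol, y = 4.04 × 10^-3 mol
mass of LiOH = 7.36 × 10^-3 × 23.95 = 0.176 g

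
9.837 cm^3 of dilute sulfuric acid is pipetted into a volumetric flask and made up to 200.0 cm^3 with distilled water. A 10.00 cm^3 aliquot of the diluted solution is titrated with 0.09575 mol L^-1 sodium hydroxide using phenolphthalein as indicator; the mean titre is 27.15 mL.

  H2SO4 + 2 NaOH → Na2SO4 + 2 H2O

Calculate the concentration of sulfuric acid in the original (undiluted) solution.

n(NaOH) = 0.02715 × 0.09575 = 2.600 × 10^-3 mol
From the 1:2 ratio, n(H2SO4) in the aliquot = 1/2 × 2.600 × 10^-3 = 1.300 × 10^-3 mol
[H2SO4]_dilute = 1.300 × 10^-3 / 0.01000 = 0.1300 mol/L
Dilution factor = 200.0 / 9.837 = 20.33
[H2SO4]_stock = 0.1300 × 20.33 = 2.643 mol/L

2.643 mol/L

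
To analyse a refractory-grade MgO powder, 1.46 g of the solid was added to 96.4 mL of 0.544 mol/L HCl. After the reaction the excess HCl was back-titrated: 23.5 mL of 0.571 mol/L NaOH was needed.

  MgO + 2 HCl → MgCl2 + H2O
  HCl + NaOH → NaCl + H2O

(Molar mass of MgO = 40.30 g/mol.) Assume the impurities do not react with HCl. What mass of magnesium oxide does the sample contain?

n(HCl) added = 0.0964 × 0.544 = 0.0524 mol
n(NaOH) used in back-titration = 0.0235 × 0.571 = 0.0134 mol
n(HCl) left over = 0.0134 mol (1:1 ratio)
n(HCl) consumed by analyte = 0.0524 − 0.0134 = 0.0390 mol
From the 1:2 ratio, n(MgO) = 1/2 × 0.0390 = 0.0195 mol
mass of MgO = 0.0195 × 40.30 = 0.786 g

0.786 g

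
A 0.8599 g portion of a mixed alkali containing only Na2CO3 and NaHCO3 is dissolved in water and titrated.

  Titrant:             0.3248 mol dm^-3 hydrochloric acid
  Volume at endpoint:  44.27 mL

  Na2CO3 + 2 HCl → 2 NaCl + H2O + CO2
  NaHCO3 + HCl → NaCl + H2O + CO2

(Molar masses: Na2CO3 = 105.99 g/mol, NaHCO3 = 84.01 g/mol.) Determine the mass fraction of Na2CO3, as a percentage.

69.16 %

n(HCl) = 0.04427 × 0.3248 = 0.01438 mol
Let x = n(Na2CO3), y = n(NaHCO3).
Titrant: 2x + 1y = 0.01438;  mass: 105.99x + 84.01y = 0.8599
Solving, x = 5.611 × 10^-3 mol, y = 3.156 × 10^-3 mol
mass of Na2CO3 = 5.611 × 10^-3 × 105.99 = 0.5947 g
% Na2CO3 = 0.5947 / 0.8599 × 100 = 69.16 %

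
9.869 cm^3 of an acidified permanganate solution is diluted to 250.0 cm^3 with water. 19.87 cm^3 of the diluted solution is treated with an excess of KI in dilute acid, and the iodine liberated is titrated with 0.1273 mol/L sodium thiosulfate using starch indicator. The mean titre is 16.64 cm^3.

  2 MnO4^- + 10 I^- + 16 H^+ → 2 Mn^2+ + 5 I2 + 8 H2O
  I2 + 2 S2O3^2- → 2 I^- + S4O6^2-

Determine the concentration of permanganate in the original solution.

0.5401 mol/L

n(S2O3^2-) = 0.01664 × 0.1273 = 2.118 × 10^-3 mol
n(I2) = n(S2O3^2-)/2 = 1.059 × 10^-3 mol
From the 2:5 ratio, n(MnO4^-) in the aliquot = 2/5 × 1.059 × 10^-3 = 4.237 × 10^-4 mol
[MnO4^-]_dilute = 4.237 × 10^-4 / 0.01987 = 0.02132 mol/L
[MnO4^-]_original = 0.02132 × 250.0/9.869 = 0.5401 mol/L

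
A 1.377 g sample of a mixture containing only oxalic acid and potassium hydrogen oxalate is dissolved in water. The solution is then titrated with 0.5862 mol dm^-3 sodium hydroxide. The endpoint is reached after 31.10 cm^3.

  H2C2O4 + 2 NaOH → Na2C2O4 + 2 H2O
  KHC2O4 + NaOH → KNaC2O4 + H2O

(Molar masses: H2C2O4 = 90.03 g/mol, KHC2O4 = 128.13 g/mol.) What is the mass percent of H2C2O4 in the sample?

n(NaOH) = 0.03110 × 0.5862 = 0.01823 mol
Let x = n(H2C2O4), y = n(KHC2O4).
Titrant: 2x + 1y = 0.01823;  mass: 90.03x + 128.13y = 1.377
Solving, x = 5.769 × 10^-3 mol, y = 6.694 × 10^-3 mol
mass of H2C2O4 = 5.769 × 10^-3 × 90.03 = 0.5193 g
% H2C2O4 = 0.5193 / 1.377 × 100 = 37.72 %

37.72 %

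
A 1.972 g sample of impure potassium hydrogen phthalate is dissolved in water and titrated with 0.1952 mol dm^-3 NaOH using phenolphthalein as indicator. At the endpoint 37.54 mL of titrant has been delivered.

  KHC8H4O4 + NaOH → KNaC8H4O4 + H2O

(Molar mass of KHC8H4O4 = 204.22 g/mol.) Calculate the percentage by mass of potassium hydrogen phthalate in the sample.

n(NaOH) = 0.03754 L × 0.1952 mol/L = 7.328 × 10^-3 mol
n(KHC8H4O4) = 7.328 × 10^-3 mol (1:1 ratio)
mass of KHC8H4O4 = 7.328 × 10^-3 × 204.22 g/mol = 1.496 g
% KHC8H4O4 = 1.496 / 1.972 × 100 = 75.89 %

75.89 %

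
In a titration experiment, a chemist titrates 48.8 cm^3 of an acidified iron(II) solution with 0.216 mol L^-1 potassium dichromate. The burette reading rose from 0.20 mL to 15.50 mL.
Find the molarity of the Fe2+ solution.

Cr2O7^2- + 6 Fe^2+ + 14 H^+ → 2 Cr^3+ + 6 Fe^3+ + 7 H2O
n(K2Cr2O7) = 0.0153 L × 0.216 mol/L = 3.30 × 10^-3 mol
From the 6:1 mole ratio, n(Fe2+) = 6/1 × 3.30 × 10^-3 = 0.0198 mol
[Fe2+] = 0.0198 mol / 0.0488 L = 0.406 mol/L

0.406 mol/L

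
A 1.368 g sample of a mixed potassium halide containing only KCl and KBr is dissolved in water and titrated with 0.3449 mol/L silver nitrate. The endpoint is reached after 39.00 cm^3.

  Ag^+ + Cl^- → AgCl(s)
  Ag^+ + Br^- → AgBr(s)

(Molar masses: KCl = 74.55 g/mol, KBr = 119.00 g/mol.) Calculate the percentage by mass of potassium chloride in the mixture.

n(AgNO3) = 0.03900 × 0.3449 = 0.01345 mol
Let x = n(KCl), y = n(KBr).
Titrant: 1x + 1y = 0.01345;  mass: 74.55x + 119.00y = 1.368
Solving, x = 5.235 × 10^-3 mol, y = 8.216 × 10^-3 mol
mass of KCl = 5.235 × 10^-3 × 74.55 = 0.3902 g
% KCl = 0.3902 / 1.368 × 100 = 28.53 %

28.53 %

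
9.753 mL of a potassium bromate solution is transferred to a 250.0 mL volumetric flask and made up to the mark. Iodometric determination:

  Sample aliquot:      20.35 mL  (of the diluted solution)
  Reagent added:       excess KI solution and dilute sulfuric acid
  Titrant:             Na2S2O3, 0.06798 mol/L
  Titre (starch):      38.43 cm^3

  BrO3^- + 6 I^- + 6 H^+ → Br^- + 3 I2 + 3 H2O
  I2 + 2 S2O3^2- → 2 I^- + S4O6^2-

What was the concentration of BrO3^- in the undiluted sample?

0.5485 mol/L

n(S2O3^2-) = 0.03843 × 0.06798 = 2.612 × 10^-3 mol
n(I2) = n(S2O3^2-)/2 = 1.306 × 10^-3 mol
From the 1:3 ratio, n(BrO3^-) in the aliquot = 1/3 × 1.306 × 10^-3 = 4.354 × 10^-4 mol
[BrO3^-]_dilute = 4.354 × 10^-4 / 0.02035 = 0.02140 mol/L
[BrO3^-]_original = 0.02140 × 250.0/9.753 = 0.5485 mol/L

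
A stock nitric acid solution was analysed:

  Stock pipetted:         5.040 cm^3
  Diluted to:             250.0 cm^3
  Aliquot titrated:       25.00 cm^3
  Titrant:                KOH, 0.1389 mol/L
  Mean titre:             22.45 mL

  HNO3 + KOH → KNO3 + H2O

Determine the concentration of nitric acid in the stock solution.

6.187 mol/L

n(KOH) = 0.02245 × 0.1389 = 3.118 × 10^-3 mol
n(HNO3) in the aliquot = 3.118 × 10^-3 mol (1:1 ratio)
[HNO3]_dilute = 3.118 × 10^-3 / 0.02500 = 0.1247 mol/L
Dilution factor = 250.0 / 5.040 = 49.60
[HNO3]_stock = 0.1247 × 49.60 = 6.187 mol/L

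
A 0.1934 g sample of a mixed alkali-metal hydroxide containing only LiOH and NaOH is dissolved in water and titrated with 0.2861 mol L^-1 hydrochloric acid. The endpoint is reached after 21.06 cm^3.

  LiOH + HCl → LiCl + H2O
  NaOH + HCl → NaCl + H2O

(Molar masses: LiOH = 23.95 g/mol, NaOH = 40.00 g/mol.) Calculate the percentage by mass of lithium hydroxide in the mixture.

n(HCl) = 0.02106 × 0.2861 = 6.025 × 10^-3 mol
Let x = n(LiOH), y = n(NaOH).
Titrant: 1x + 1y = 6.025 × 10^-3;  mass: 23.95x + 40.00y = 0.1934
Solving, x = 2.966 × 10^-3 mol, y = 3.059 × 10^-3 mol
mass of LiOH = 2.966 × 10^-3 × 23.95 = 0.07105 g
% LiOH = 0.07105 / 0.1934 × 100 = 36.73 %

36.73 %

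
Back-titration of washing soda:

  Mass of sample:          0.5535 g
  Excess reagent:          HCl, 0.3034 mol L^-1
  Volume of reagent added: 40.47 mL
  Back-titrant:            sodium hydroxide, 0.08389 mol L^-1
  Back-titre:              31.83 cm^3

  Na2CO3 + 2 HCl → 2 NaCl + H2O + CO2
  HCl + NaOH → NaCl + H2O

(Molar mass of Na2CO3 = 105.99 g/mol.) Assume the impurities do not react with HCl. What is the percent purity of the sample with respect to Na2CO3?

n(HCl) added = 0.04047 × 0.3034 = 0.01228 mol
n(NaOH) used in back-titration = 0.03183 × 0.08389 = 2.670 × 10^-3 mol
n(HCl) left over = 2.670 × 10^-3 mol (1:1 ratio)
n(HCl) consumed by analyte = 0.01228 − 2.670 × 10^-3 = 9.608 × 10^-3 mol
From the 1:2 ratio, n(Na2CO3) = 1/2 × 9.608 × 10^-3 = 4.804 × 10^-3 mol
mass of Na2CO3 = 4.804 × 10^-3 × 105.99 = 0.5092 g
% Na2CO3 = 0.5092 / 0.5535 × 100 = 92.00 %

92.00 %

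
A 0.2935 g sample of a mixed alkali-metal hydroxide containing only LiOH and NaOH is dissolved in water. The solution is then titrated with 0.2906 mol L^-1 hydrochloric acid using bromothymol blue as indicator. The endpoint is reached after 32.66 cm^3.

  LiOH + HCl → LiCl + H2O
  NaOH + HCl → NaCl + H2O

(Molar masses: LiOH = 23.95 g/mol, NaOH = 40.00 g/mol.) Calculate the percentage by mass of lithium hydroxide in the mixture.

43.80 %

n(HCl) = 0.03266 × 0.2906 = 9.491 × 10^-3 mol
Let x = n(LiOH), y = n(NaOH).
Titrant: 1x + 1y = 9.491 × 10^-3;  mass: 23.95x + 40.00y = 0.2935
Solving, x = 5.367 × 10^-3 mol, y = 4.124 × 10^-3 mol
mass of LiOH = 5.367 × 10^-3 × 23.95 = 0.1285 g
% LiOH = 0.1285 / 0.2935 × 100 = 43.80 %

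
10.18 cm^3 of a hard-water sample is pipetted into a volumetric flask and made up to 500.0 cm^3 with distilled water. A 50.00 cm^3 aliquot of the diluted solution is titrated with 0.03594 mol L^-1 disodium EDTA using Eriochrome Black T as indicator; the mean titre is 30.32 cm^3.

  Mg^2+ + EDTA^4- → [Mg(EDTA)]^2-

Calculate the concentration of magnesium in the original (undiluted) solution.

1.070 mol/L

n(EDTA) = 0.03032 × 0.03594 = 1.090 × 10^-3 mol
n(Mg2+) in the aliquot = 1.090 × 10^-3 mol (1:1 ratio)
[Mg2+]_dilute = 1.090 × 10^-3 / 0.05000 = 0.02179 mol/L
Dilution factor = 500.0 / 10.18 = 49.12
[Mg2+]_stock = 0.02179 × 49.12 = 1.070 mol/L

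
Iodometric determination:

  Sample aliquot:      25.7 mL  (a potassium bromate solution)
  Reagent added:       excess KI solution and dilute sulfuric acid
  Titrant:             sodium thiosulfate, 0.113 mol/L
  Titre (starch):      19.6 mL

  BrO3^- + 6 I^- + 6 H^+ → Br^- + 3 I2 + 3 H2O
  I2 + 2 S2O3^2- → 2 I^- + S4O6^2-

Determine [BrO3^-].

0.0144 mol/L

n(S2O3^2-) = 0.0196 × 0.113 = 2.21 × 10^-3 mol
n(I2) = n(S2O3^2-)/2 = 1.11 × 10^-3 mol
From the 1:3 ratio, n(BrO3^-) in the aliquot = 1/3 × 1.11 × 10^-3 = 3.69 × 10^-4 mol
[BrO3^-] = 3.69 × 10^-4 / 0.0257 = 0.0144 mol/L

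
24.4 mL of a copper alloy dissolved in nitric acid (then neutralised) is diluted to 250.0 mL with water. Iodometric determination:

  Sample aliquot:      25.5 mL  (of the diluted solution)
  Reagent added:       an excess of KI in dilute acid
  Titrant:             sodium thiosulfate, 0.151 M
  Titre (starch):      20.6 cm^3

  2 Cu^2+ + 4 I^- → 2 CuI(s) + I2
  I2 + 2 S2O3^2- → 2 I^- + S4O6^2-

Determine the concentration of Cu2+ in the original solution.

n(S2O3^2-) = 0.0206 × 0.151 = 3.11 × 10^-3 mol
n(I2) = n(S2O3^2-)/2 = 1.56 × 10^-3 mol
From the 2:1 ratio, n(Cu2+) in the aliquot = 2/1 × 1.56 × 10^-3 = 3.11 × 10^-3 mol
[Cu2+]_dilute = 3.11 × 10^-3 / 0.0255 = 0.122 mol/L
[Cu2+]_original = 0.122 × 250.0/24.4 = 1.25 mol/L

1.25 M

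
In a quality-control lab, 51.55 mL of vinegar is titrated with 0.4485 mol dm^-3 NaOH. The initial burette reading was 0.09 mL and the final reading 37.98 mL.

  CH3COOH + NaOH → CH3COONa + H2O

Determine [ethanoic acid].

0.3297 mol/L

n(NaOH) = 0.03789 L × 0.4485 mol/L = 0.01699 mol
n(CH3COOH) = 0.01699 mol (1:1 mole ratio)
[CH3COOH] = 0.01699 mol / 0.05155 L = 0.3297 mol/L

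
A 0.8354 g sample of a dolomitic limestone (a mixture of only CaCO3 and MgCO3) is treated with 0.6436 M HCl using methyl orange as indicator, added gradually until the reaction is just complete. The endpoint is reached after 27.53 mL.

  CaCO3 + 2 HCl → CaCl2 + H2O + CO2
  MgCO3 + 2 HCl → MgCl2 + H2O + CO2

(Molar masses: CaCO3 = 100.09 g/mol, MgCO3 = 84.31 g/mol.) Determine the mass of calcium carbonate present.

n(HCl) = 0.02753 × 0.6436 = 0.01772 mol
Let x = n(CaCO3), y = n(MgCO3).
Titrant: 2x + 2y = 0.01772;  mass: 100.09x + 84.31y = 0.8354
Solving, x = 5.607 × 10^-3 mol, y = 3.252 × 10^-3 mol
mass of CaCO3 = 5.607 × 10^-3 × 100.09 = 0.5612 g

0.5612 g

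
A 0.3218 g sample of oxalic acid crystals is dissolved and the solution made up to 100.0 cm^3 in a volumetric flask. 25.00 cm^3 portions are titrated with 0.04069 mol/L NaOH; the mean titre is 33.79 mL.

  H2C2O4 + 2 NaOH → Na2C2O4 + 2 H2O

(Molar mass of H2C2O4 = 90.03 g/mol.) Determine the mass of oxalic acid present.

0.2476 g

n(NaOH) per titration = 0.03379 × 0.04069 = 1.375 × 10^-3 mol
From the 1:2 ratio, n(H2C2O4) in each aliquot = 1/2 × 1.375 × 10^-3 = 6.875 × 10^-4 mol
n(H2C2O4) in the whole flask = 6.875 × 10^-4 × 100.0/25.00 = 2.750 × 10^-3 mol
mass of H2C2O4 = 2.750 × 10^-3 × 90.03 = 0.2476 g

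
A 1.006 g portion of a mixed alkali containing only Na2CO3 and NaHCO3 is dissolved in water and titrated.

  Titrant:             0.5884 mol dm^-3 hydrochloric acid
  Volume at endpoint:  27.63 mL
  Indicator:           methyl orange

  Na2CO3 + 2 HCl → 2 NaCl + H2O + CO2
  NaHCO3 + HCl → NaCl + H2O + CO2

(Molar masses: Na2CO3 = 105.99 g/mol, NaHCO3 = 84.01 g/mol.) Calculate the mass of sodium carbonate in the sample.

n(HCl) = 0.02763 × 0.5884 = 0.01626 mol
Let x = n(Na2CO3), y = n(NaHCO3).
Titrant: 2x + 1y = 0.01626;  mass: 105.99x + 84.01y = 1.006
Solving, x = 5.800 × 10^-3 mol, y = 4.657 × 10^-3 mol
mass of Na2CO3 = 5.800 × 10^-3 × 105.99 = 0.6148 g

0.6148 g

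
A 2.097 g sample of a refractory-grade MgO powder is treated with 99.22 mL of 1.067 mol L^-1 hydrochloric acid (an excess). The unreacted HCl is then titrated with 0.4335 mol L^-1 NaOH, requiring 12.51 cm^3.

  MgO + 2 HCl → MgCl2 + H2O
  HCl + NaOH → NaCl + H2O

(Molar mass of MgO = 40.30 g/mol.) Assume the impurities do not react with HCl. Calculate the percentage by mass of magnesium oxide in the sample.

96.52 %

n(HCl) added = 0.09922 × 1.067 = 0.1059 mol
n(NaOH) used in back-titration = 0.01251 × 0.4335 = 5.423 × 10^-3 mol
n(HCl) left over = 5.423 × 10^-3 mol (1:1 ratio)
n(HCl) consumed by analyte = 0.1059 − 5.423 × 10^-3 = 0.1004 mol
From the 1:2 ratio, n(MgO) = 1/2 × 0.1004 = 0.05022 mol
mass of MgO = 0.05022 × 40.30 = 2.024 g
% MgO = 2.024 / 2.097 × 100 = 96.52 %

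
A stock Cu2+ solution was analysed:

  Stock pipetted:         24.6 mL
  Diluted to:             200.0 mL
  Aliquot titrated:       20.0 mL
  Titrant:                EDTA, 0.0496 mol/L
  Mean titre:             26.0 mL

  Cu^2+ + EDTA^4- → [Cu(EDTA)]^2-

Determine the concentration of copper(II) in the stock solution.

n(EDTA) = 0.0260 × 0.0496 = 1.29 × 10^-3 mol
n(Cu2+) in the aliquot = 1.29 × 10^-3 mol (1:1 ratio)
[Cu2+]_dilute = 1.29 × 10^-3 / 0.0200 = 0.0645 mol/L
Dilution factor = 200.0 / 24.6 = 8.130
[Cu2+]_stock = 0.0645 × 8.130 = 0.524 mol/L

0.524 mol/L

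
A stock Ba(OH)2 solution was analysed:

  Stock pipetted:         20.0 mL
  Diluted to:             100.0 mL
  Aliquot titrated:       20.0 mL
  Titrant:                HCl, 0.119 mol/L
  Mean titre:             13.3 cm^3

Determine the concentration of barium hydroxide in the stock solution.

Ba(OH)2 + 2 HCl → BaCl2 + 2 H2O
n(HCl) = 0.0133 × 0.119 = 1.58 × 10^-3 mol
From the 1:2 ratio, n(Ba(OH)2) in the aliquot = 1/2 × 1.58 × 10^-3 = 7.91 × 10^-4 mol
[Ba(OH)2]_dilute = 7.91 × 10^-4 / 0.0200 = 0.0396 mol/L
Dilution factor = 100.0 / 20.0 = 5.000
[Ba(OH)2]_stock = 0.0396 × 5.000 = 0.198 mol/L

0.198 mol/L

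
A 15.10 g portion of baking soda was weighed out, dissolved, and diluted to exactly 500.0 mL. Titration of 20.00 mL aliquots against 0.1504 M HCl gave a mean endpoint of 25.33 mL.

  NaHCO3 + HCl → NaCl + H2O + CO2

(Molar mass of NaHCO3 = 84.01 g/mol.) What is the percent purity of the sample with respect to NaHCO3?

n(HCl) per titration = 0.02533 × 0.1504 = 3.810 × 10^-3 mol
n(NaHCO3) in each aliquot = 3.810 × 10^-3 mol (1:1 ratio)
n(NaHCO3) in the whole flask = 3.810 × 10^-3 × 500.0/20.00 = 0.09524 mol
mass of NaHCO3 = 0.09524 × 84.01 = 8.001 g
% NaHCO3 = 8.001 / 15.10 × 100 = 52.99 %

52.99 %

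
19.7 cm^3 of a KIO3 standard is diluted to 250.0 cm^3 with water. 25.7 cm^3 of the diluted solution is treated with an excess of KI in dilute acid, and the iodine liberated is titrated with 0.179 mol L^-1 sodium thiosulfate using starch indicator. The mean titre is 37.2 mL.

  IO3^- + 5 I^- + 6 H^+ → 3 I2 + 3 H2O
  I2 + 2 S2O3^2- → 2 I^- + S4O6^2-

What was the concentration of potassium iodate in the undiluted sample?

0.548 mol/L

n(S2O3^2-) = 0.0372 × 0.179 = 6.66 × 10^-3 mol
n(I2) = n(S2O3^2-)/2 = 3.33 × 10^-3 mol
From the 1:3 ratio, n(IO3^-) in the aliquot = 1/3 × 3.33 × 10^-3 = 1.11 × 10^-3 mol
[IO3^-]_dilute = 1.11 × 10^-3 / 0.0257 = 0.0432 mol/L
[IO3^-]_original = 0.0432 × 250.0/19.7 = 0.548 mol/L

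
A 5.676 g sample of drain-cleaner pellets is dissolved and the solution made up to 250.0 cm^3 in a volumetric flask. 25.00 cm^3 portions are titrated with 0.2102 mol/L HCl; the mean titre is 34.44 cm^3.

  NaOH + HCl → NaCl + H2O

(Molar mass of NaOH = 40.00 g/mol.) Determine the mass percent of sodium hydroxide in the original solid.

51.02 %

n(HCl) per titration = 0.03444 × 0.2102 = 7.239 × 10^-3 mol
n(NaOH) in each aliquot = 7.239 × 10^-3 mol (1:1 ratio)
n(NaOH) in the whole flask = 7.239 × 10^-3 × 250.0/25.00 = 0.07239 mol
mass of NaOH = 0.07239 × 40.00 = 2.896 g
% NaOH = 2.896 / 5.676 × 100 = 51.02 %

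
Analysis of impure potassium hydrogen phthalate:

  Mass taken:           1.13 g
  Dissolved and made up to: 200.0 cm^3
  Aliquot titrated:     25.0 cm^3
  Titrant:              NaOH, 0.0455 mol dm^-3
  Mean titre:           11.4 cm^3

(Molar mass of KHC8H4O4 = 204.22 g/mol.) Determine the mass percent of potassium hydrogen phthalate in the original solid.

KHC8H4O4 + NaOH → KNaC8H4O4 + H2O
n(NaOH) per titration = 0.0114 × 0.0455 = 5.19 × 10^-4 mol
n(KHC8H4O4) in each aliquot = 5.19 × 10^-4 mol (1:1 ratio)
n(KHC8H4O4) in the whole flask = 5.19 × 10^-4 × 200.0/25.0 = 4.15 × 10^-3 mol
mass of KHC8H4O4 = 4.15 × 10^-3 × 204.22 = 0.847 g
% KHC8H4O4 = 0.847 / 1.13 × 100 = 75.0 %

75.0 %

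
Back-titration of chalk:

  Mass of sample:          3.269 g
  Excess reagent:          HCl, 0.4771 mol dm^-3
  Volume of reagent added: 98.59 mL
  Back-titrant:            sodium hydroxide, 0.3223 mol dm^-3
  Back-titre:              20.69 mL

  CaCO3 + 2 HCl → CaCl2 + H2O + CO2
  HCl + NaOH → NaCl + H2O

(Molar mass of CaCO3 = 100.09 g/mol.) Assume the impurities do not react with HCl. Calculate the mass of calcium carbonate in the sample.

n(HCl) added = 0.09859 × 0.4771 = 0.04704 mol
n(NaOH) used in back-titration = 0.02069 × 0.3223 = 6.668 × 10^-3 mol
n(HCl) left over = 6.668 × 10^-3 mol (1:1 ratio)
n(HCl) consumed by analyte = 0.04704 − 6.668 × 10^-3 = 0.04037 mol
From the 1:2 ratio, n(CaCO3) = 1/2 × 0.04037 = 0.02018 mol
mass of CaCO3 = 0.02018 × 100.09 = 2.020 g

2.020 g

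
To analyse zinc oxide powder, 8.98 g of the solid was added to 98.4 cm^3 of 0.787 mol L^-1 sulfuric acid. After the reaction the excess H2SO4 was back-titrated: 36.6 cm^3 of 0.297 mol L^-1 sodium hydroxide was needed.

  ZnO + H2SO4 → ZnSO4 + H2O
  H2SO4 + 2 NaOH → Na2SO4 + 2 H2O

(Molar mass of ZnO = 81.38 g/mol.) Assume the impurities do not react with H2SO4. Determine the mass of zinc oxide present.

n(H2SO4) added = 0.0984 × 0.787 = 0.0774 mol
n(NaOH) used in back-titration = 0.0366 × 0.297 = 0.0109 mol
From the 1:2 ratio, n(H2SO4) left over = 1/2 × 0.0109 = 5.44 × 10^-3 mol
n(H2SO4) consumed by analyte = 0.0774 − 5.44 × 10^-3 = 0.0720 mol
n(ZnO) = 0.0720 mol (1:1 ratio)
mass of ZnO = 0.0720 × 81.38 = 5.86 g

5.86 g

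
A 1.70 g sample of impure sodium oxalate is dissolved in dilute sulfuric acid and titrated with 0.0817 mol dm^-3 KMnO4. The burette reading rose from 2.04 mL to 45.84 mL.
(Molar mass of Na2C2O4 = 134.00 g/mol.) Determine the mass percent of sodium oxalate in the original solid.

70.5 %

2 MnO4^- + 5 C2O4^2- + 16 H^+ → 2 Mn^2+ + 10 CO2 + 8 H2O
n(KMnO4) = 0.0438 L × 0.0817 mol/L = 3.58 × 10^-3 mol
From the 5:2 ratio, n(Na2C2O4) = 5/2 × 3.58 × 10^-3 = 8.95 × 10^-3 mol
mass of Na2C2O4 = 8.95 × 10^-3 × 134.00 g/mol = 1.20 g
% Na2C2O4 = 1.20 / 1.70 × 100 = 70.5 %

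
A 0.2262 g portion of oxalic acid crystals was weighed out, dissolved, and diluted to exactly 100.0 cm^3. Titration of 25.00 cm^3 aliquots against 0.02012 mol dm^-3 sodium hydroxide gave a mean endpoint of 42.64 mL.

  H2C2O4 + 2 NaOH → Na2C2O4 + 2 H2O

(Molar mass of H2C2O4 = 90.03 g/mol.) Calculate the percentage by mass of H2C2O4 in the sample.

68.29 %

n(NaOH) per titration = 0.04264 × 0.02012 = 8.579 × 10^-4 mol
From the 1:2 ratio, n(H2C2O4) in each aliquot = 1/2 × 8.579 × 10^-4 = 4.290 × 10^-4 mol
n(H2C2O4) in the whole flask = 4.290 × 10^-4 × 100.0/25.00 = 1.716 × 10^-3 mol
mass of H2C2O4 = 1.716 × 10^-3 × 90.03 = 0.1545 g
% H2C2O4 = 0.1545 / 0.2262 × 100 = 68.29 %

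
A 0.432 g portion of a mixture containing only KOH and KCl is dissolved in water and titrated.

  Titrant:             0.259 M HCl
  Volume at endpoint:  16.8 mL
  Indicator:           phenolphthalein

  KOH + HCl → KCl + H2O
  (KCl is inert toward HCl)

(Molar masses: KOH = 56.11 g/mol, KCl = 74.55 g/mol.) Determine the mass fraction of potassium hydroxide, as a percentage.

56.5 %

n(HCl) = 0.0168 × 0.259 = 4.35 × 10^-3 mol
Let x = n(KOH), y = n(KCl).
Titrant: 1x = 4.35 × 10^-3;  mass: 56.11x + 74.55y = 0.432
Solving, x = 4.35 × 10^-3 mol, y = 2.52 × 10^-3 mol
mass of KOH = 4.35 × 10^-3 × 56.11 = 0.244 g
% KOH = 0.244 / 0.432 × 100 = 56.5 %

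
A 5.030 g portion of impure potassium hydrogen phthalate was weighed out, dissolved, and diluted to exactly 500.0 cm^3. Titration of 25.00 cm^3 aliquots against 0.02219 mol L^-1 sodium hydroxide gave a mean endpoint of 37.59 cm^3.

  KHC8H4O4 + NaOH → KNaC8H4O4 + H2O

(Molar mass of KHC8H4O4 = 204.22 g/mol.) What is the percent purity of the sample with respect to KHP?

67.73 %

n(NaOH) per titration = 0.03759 × 0.02219 = 8.341 × 10^-4 mol
n(KHC8H4O4) in each aliquot = 8.341 × 10^-4 mol (1:1 ratio)
n(KHC8H4O4) in the whole flask = 8.341 × 10^-4 × 500.0/25.00 = 0.01668 mol
mass of KHC8H4O4 = 0.01668 × 204.22 = 3.407 g
% KHC8H4O4 = 3.407 / 5.030 × 100 = 67.73 %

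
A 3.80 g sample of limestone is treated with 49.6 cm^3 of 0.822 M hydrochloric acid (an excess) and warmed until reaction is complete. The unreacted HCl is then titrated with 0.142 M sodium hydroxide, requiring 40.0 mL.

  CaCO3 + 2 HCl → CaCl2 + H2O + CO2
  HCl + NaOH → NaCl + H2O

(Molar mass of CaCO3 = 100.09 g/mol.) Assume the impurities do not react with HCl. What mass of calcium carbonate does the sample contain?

1.76 g

n(HCl) added = 0.0496 × 0.822 = 0.0408 mol
n(NaOH) used in back-titration = 0.0400 × 0.142 = 5.68 × 10^-3 mol
n(HCl) left over = 5.68 × 10^-3 mol (1:1 ratio)
n(HCl) consumed by analyte = 0.0408 − 5.68 × 10^-3 = 0.0351 mol
From the 1:2 ratio, n(CaCO3) = 1/2 × 0.0351 = 0.0175 mol
mass of CaCO3 = 0.0175 × 100.09 = 1.76 g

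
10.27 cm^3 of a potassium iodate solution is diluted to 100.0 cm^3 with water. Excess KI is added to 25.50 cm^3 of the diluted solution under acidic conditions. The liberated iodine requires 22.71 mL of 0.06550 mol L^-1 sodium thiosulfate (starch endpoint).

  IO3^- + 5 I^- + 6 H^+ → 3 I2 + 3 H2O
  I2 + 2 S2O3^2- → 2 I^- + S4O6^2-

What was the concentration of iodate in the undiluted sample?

0.09467 mol/L

n(S2O3^2-) = 0.02271 × 0.06550 = 1.488 × 10^-3 mol
n(I2) = n(S2O3^2-)/2 = 7.438 × 10^-4 mol
From the 1:3 ratio, n(IO3^-) in the aliquot = 1/3 × 7.438 × 10^-4 = 2.479 × 10^-4 mol
[IO3^-]_dilute = 2.479 × 10^-4 / 0.02550 = 0.009722 mol/L
[IO3^-]_original = 0.009722 × 100.0/10.27 = 0.09467 mol/L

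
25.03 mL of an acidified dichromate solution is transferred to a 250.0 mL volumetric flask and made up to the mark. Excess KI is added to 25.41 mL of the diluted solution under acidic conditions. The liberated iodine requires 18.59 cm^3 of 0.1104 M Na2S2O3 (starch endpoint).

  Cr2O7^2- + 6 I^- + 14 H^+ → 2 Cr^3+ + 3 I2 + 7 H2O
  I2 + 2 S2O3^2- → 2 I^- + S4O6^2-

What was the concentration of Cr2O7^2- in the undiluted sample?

0.1345 M

n(S2O3^2-) = 0.01859 × 0.1104 = 2.052 × 10^-3 mol
n(I2) = n(S2O3^2-)/2 = 1.026 × 10^-3 mol
From the 1:3 ratio, n(Cr2O7^2-) in the aliquot = 1/3 × 1.026 × 10^-3 = 3.421 × 10^-4 mol
[Cr2O7^2-]_dilute = 3.421 × 10^-4 / 0.02541 = 0.01346 mol/L
[Cr2O7^2-]_original = 0.01346 × 250.0/25.03 = 0.1345 mol/L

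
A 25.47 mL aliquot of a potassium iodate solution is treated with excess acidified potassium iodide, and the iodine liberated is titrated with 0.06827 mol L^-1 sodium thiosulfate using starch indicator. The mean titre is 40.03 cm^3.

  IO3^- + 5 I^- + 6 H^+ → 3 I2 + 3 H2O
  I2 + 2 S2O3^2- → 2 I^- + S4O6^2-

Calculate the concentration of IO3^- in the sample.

0.01788 mol/L

n(S2O3^2-) = 0.04003 × 0.06827 = 2.733 × 10^-3 mol
n(I2) = n(S2O3^2-)/2 = 1.366 × 10^-3 mol
From the 1:3 ratio, n(IO3^-) in the aliquot = 1/3 × 1.366 × 10^-3 = 4.555 × 10^-4 mol
[IO3^-] = 4.555 × 10^-4 / 0.02547 = 0.01788 mol/L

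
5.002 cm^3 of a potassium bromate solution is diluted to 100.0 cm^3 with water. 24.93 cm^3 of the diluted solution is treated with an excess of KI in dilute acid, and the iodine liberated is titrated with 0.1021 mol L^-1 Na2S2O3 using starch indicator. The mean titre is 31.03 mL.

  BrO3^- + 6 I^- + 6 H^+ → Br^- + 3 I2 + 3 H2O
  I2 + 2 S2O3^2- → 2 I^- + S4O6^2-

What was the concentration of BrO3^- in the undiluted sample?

n(S2O3^2-) = 0.03103 × 0.1021 = 3.168 × 10^-3 mol
n(I2) = n(S2O3^2-)/2 = 1.584 × 10^-3 mol
From the 1:3 ratio, n(BrO3^-) in the aliquot = 1/3 × 1.584 × 10^-3 = 5.280 × 10^-4 mol
[BrO3^-]_dilute = 5.280 × 10^-4 / 0.02493 = 0.02118 mol/L
[BrO3^-]_original = 0.02118 × 100.0/5.002 = 0.4234 mol/L

0.4234 mol/L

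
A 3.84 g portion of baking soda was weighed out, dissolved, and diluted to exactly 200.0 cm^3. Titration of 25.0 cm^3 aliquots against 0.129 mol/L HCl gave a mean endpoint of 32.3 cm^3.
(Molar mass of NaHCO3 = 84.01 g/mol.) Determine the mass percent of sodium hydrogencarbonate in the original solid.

NaHCO3 + HCl → NaCl + H2O + CO2
n(HCl) per titration = 0.0323 × 0.129 = 4.17 × 10^-3 mol
n(NaHCO3) in each aliquot = 4.17 × 10^-3 mol (1:1 ratio)
n(NaHCO3) in the whole flask = 4.17 × 10^-3 × 200.0/25.0 = 0.0333 mol
mass of NaHCO3 = 0.0333 × 84.01 = 2.80 g
% NaHCO3 = 2.80 / 3.84 × 100 = 72.9 %

72.9 %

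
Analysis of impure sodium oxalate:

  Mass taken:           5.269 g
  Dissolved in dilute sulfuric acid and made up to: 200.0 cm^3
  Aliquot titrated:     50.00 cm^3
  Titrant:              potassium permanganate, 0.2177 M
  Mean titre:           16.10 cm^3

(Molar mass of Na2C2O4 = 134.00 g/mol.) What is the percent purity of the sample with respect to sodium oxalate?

89.14 %

2 MnO4^- + 5 C2O4^2- + 16 H^+ → 2 Mn^2+ + 10 CO2 + 8 H2O
n(KMnO4) per titration = 0.01610 × 0.2177 = 3.505 × 10^-3 mol
From the 5:2 ratio, n(Na2C2O4) in each aliquot = 5/2 × 3.505 × 10^-3 = 8.762 × 10^-3 mol
n(Na2C2O4) in the whole flask = 8.762 × 10^-3 × 200.0/50.00 = 0.03505 mol
mass of Na2C2O4 = 0.03505 × 134.00 = 4.697 g
% Na2C2O4 = 4.697 / 5.269 × 100 = 89.14 %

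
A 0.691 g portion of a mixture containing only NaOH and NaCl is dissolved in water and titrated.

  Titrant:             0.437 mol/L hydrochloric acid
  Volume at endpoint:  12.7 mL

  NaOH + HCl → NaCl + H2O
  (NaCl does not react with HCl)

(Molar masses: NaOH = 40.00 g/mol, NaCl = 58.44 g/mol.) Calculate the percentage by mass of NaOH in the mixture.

n(HCl) = 0.0127 × 0.437 = 5.55 × 10^-3 mol
Let x = n(NaOH), y = n(NaCl).
Titrant: 1x = 5.55 × 10^-3;  mass: 40.00x + 58.44y = 0.691
Solving, x = 5.55 × 10^-3 mol, y = 8.03 × 10^-3 mol
mass of NaOH = 5.55 × 10^-3 × 40.00 = 0.222 g
% NaOH = 0.222 / 0.691 × 100 = 32.1 %

32.1 %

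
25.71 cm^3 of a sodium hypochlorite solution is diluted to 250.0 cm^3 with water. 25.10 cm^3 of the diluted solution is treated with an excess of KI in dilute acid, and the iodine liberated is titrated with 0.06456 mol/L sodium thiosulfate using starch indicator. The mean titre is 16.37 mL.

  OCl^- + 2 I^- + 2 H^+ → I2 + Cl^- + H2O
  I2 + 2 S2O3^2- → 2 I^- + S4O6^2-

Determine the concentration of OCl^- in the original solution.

n(S2O3^2-) = 0.01637 × 0.06456 = 1.057 × 10^-3 mol
n(I2) = n(S2O3^2-)/2 = 5.284 × 10^-4 mol
n(OCl^-) in the aliquot = 5.284 × 10^-4 mol (1:1 ratio)
[OCl^-]_dilute = 5.284 × 10^-4 / 0.02510 = 0.02105 mol/L
[OCl^-]_original = 0.02105 × 250.0/25.71 = 0.2047 mol/L

0.2047 mol/L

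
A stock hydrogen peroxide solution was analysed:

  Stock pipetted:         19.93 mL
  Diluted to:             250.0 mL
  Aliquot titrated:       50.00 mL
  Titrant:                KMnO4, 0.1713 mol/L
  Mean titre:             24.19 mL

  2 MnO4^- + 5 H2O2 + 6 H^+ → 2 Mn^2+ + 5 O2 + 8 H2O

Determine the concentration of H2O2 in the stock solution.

2.599 mol/L

n(KMnO4) = 0.02419 × 0.1713 = 4.144 × 10^-3 mol
From the 5:2 ratio, n(H2O2) in the aliquot = 5/2 × 4.144 × 10^-3 = 0.01036 mol
[H2O2]_dilute = 0.01036 / 0.05000 = 0.2072 mol/L
Dilution factor = 250.0 / 19.93 = 12.54
[H2O2]_stock = 0.2072 × 12.54 = 2.599 mol/L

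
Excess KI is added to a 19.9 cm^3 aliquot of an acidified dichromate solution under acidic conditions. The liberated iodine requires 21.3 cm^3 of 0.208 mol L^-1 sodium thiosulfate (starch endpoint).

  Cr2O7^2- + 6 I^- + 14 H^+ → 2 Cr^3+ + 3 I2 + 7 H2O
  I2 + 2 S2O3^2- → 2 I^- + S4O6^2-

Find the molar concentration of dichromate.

0.0371 mol/L

n(S2O3^2-) = 0.0213 × 0.208 = 4.43 × 10^-3 mol
n(I2) = n(S2O3^2-)/2 = 2.22 × 10^-3 mol
From the 1:3 ratio, n(Cr2O7^2-) in the aliquot = 1/3 × 2.22 × 10^-3 = 7.38 × 10^-4 mol
[Cr2O7^2-] = 7.38 × 10^-4 / 0.0199 = 0.0371 mol/L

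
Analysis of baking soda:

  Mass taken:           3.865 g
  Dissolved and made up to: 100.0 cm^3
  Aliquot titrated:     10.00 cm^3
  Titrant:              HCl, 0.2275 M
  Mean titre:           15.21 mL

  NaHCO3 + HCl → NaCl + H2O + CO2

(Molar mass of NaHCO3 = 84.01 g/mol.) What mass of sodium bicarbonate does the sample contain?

n(HCl) per titration = 0.01521 × 0.2275 = 3.460 × 10^-3 mol
n(NaHCO3) in each aliquot = 3.460 × 10^-3 mol (1:1 ratio)
n(NaHCO3) in the whole flask = 3.460 × 10^-3 × 100.0/10.00 = 0.03460 mol
mass of NaHCO3 = 0.03460 × 84.01 = 2.907 g

2.907 g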